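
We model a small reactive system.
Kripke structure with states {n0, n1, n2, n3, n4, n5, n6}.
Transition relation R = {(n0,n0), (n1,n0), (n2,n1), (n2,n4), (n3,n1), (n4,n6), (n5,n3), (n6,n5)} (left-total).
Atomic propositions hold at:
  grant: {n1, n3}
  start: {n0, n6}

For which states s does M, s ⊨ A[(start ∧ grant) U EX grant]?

{n2, n3, n5}

Sat(start ∧ grant) = ∅
Sat(EX grant) = {s : some successor in {n1, n3}} = {n2, n3, n5}
A[(start ∧ grant) U EX grant]: least fixpoint, start Z0 = Sat(EX grant) = {n2, n3, n5}, add states in Sat(start ∧ grant) with every successor in Z. Already a fixed point.
Sat(A[(start ∧ grant) U EX grant]) = {n2, n3, n5}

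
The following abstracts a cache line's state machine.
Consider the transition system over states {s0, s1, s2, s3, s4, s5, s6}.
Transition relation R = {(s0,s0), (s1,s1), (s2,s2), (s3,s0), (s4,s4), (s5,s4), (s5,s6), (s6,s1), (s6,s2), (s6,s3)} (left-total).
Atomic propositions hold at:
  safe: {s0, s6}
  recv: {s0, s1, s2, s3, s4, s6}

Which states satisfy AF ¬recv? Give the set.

{s5}

Sat(¬recv) = {s5}
AF ¬recv: least fixpoint, start Z0 = {s5}, add states with every successor in Z. Already a fixed point.
Sat(AF ¬recv) = {s5}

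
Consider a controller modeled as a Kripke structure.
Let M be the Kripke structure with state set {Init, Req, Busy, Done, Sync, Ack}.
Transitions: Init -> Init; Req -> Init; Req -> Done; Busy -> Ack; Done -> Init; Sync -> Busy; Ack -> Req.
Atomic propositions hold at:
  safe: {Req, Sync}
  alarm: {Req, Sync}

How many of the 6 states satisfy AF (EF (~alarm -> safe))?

4

Sat(~alarm) = {Init, Busy, Done, Ack}
Sat(~alarm -> safe) = {Req, Sync}
EF (~alarm -> safe): least fixpoint, start Z0 = {Req, Sync}, add states with some successor in Z. Z1 = {Req, Sync, Ack}; Z2 = {Req, Busy, Sync, Ack}; fixed.
Sat(EF (~alarm -> safe)) = {Req, Busy, Sync, Ack}
AF (EF (~alarm -> safe)): least fixpoint, start Z0 = {Req, Busy, Sync, Ack}, add states with every successor in Z. Already a fixed point.
Sat(AF (EF (~alarm -> safe))) = {Req, Busy, Sync, Ack}
|Sat(AF (EF (~alarm -> safe)))| = |{Req, Busy, Sync, Ack}| = 4.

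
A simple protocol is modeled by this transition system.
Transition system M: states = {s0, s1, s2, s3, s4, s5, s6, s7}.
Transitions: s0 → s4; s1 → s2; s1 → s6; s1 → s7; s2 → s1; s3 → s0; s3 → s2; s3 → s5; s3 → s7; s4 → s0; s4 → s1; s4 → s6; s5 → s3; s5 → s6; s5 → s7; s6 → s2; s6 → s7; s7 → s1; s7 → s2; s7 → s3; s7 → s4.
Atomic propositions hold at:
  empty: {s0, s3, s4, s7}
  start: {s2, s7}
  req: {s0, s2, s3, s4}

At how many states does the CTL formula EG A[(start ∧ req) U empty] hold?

4

Sat(start ∧ req) = {s2}
A[(start ∧ req) U empty]: least fixpoint, start Z0 = Sat(empty) = {s0, s3, s4, s7}, add states in Sat(start ∧ req) with every successor in Z. Already a fixed point.
Sat(A[(start ∧ req) U empty]) = {s0, s3, s4, s7}
EG A[(start ∧ req) U empty]: greatest fixpoint, start Z0 = {s0, s3, s4, s7}, keep only states in Sat with some successor in Z. Already a fixed point.
Sat(EG A[(start ∧ req) U empty]) = {s0, s3, s4, s7}
|Sat(EG A[(start ∧ req) U empty])| = |{s0, s3, s4, s7}| = 4.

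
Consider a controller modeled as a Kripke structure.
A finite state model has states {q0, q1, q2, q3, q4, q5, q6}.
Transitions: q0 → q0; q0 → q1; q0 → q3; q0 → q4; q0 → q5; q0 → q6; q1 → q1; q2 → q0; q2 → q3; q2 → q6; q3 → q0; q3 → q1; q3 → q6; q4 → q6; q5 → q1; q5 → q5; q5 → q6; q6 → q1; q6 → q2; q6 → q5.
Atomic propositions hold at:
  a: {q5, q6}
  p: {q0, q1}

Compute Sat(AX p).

{q1}

Sat(AX p) = {s : every successor in {q0, q1}} = {q1}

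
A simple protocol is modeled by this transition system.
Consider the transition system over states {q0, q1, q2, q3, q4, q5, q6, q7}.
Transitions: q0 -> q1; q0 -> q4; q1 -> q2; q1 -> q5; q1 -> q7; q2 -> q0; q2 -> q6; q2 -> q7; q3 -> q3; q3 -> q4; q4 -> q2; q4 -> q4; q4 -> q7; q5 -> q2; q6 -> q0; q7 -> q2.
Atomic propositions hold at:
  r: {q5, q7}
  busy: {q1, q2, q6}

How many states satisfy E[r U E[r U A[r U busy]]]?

A[r U busy]: least fixpoint, start Z0 = Sat(busy) = {q1, q2, q6}, add states in Sat(r) with every successor in Z. Z1 = {q1, q2, q5, q6, q7}; fixed.
Sat(A[r U busy]) = {q1, q2, q5, q6, q7}
E[r U A[r U busy]]: least fixpoint, start Z0 = Sat(A[r U busy]) = {q1, q2, q5, q6, q7}, add states in Sat(r) with some successor in Z. Already a fixed point.
Sat(E[r U A[r U busy]]) = {q1, q2, q5, q6, q7}
E[r U E[r U A[r U busy]]]: least fixpoint, start Z0 = Sat(E[r U A[r U busy]]) = {q1, q2, q5, q6, q7}, add states in Sat(r) with some successor in Z. Already a fixed point.
Sat(E[r U E[r U A[r U busy]]]) = {q1, q2, q5, q6, q7}
|Sat(E[r U E[r U A[r U busy]]])| = |{q1, q2, q5, q6, q7}| = 5.

5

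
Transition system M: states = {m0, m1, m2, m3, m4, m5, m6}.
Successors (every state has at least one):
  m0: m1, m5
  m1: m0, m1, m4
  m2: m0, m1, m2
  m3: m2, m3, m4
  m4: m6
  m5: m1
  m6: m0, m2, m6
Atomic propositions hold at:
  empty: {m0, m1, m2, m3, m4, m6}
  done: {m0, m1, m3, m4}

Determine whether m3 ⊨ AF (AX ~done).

Sat(~done) = {m2, m5, m6}
Sat(AX ~done) = {s : every successor in {m2, m5, m6}} = {m4}
AF (AX ~done): least fixpoint, start Z0 = {m4}, add states with every successor in Z. Already a fixed point.
Sat(AF (AX ~done)) = {m4}
m3 ∉ Sat(AF (AX ~done)) = {m4}, so the formula does not hold at m3.

No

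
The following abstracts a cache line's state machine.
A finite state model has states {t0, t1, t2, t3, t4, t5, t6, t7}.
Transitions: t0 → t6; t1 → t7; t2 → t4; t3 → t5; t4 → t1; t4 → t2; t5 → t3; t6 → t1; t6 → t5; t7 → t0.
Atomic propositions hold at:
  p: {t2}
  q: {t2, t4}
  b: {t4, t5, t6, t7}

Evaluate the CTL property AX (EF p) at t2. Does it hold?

EF p: least fixpoint, start Z0 = {t2}, add states with some successor in Z. Z1 = {t2, t4}; fixed.
Sat(EF p) = {t2, t4}
Sat(AX (EF p)) = {s : every successor in {t2, t4}} = {t2}
t2 ∈ Sat(AX (EF p)) = {t2}, so the formula holds at t2.

Yes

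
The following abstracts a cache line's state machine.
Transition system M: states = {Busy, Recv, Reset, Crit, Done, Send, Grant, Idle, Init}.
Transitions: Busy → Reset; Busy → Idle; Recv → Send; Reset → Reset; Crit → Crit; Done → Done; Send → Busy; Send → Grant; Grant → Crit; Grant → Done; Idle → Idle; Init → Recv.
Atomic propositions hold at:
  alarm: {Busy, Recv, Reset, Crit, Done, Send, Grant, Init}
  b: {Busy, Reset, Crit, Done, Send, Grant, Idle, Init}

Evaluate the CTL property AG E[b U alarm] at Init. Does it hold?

No

E[b U alarm]: least fixpoint, start Z0 = Sat(alarm) = {Busy, Recv, Reset, Crit, Done, Send, Grant, Init}, add states in Sat(b) with some successor in Z. Already a fixed point.
Sat(E[b U alarm]) = {Busy, Recv, Reset, Crit, Done, Send, Grant, Init}
AG E[b U alarm]: greatest fixpoint, start Z0 = {Busy, Recv, Reset, Crit, Done, Send, Grant, Init}, keep only states in Sat with every successor in Z. Z1 = {Recv, Reset, Crit, Done, Send, Grant, Init}; Z2 = {Recv, Reset, Crit, Done, Grant, Init}; Z3 = {Reset, Crit, Done, Grant, Init}; Z4 = {Reset, Crit, Done, Grant}; fixed.
Sat(AG E[b U alarm]) = {Reset, Crit, Done, Grant}
Init ∉ Sat(AG E[b U alarm]) = {Reset, Crit, Done, Grant}, so the formula does not hold at Init.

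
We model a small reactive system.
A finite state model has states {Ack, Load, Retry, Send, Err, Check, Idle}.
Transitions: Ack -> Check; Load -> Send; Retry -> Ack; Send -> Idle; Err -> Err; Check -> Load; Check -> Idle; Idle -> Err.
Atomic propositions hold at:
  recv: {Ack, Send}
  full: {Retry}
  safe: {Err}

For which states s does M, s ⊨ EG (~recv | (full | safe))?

{Err, Check, Idle}

Sat(~recv) = {Load, Retry, Err, Check, Idle}
Sat(full | safe) = {Retry, Err}
Sat(~recv | (full | safe)) = {Load, Retry, Err, Check, Idle}
EG (~recv | (full | safe)): greatest fixpoint, start Z0 = {Load, Retry, Err, Check, Idle}, keep only states in Sat with some successor in Z. Z1 = {Err, Check, Idle}; fixed.
Sat(EG (~recv | (full | safe))) = {Err, Check, Idle}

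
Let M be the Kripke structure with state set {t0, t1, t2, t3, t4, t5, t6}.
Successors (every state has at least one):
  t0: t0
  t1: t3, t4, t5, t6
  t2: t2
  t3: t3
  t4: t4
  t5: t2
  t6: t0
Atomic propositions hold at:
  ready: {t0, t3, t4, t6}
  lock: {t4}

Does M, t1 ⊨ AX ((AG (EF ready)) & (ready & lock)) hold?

No

EF ready: least fixpoint, start Z0 = {t0, t3, t4, t6}, add states with some successor in Z. Z1 = {t0, t1, t3, t4, t6}; fixed.
Sat(EF ready) = {t0, t1, t3, t4, t6}
AG (EF ready): greatest fixpoint, start Z0 = {t0, t1, t3, t4, t6}, keep only states in Sat with every successor in Z. Z1 = {t0, t3, t4, t6}; fixed.
Sat(AG (EF ready)) = {t0, t3, t4, t6}
Sat(ready & lock) = {t4}
Sat((AG (EF ready)) & (ready & lock)) = {t4}
Sat(AX ((AG (EF ready)) & (ready & lock))) = {s : every successor in {t4}} = {t4}
t1 ∉ Sat(AX ((AG (EF ready)) & (ready & lock))) = {t4}, so the formula does not hold at t1.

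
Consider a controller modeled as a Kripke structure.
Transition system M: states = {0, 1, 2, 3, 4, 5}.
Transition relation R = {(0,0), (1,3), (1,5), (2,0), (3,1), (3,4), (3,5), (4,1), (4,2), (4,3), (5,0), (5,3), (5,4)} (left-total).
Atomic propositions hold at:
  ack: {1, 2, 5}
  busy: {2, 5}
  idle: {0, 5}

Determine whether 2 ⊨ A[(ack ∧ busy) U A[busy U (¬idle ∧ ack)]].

Sat(ack ∧ busy) = {2, 5}
Sat(¬idle) = {1, 2, 3, 4}
Sat(¬idle ∧ ack) = {1, 2}
A[busy U (¬idle ∧ ack)]: least fixpoint, start Z0 = Sat((¬idle ∧ ack)) = {1, 2}, add states in Sat(busy) with every successor in Z. Already a fixed point.
Sat(A[busy U (¬idle ∧ ack)]) = {1, 2}
A[(ack ∧ busy) U A[busy U (¬idle ∧ ack)]]: least fixpoint, start Z0 = Sat(A[busy U (¬idle ∧ ack)]) = {1, 2}, add states in Sat(ack ∧ busy) with every successor in Z. Already a fixed point.
Sat(A[(ack ∧ busy) U A[busy U (¬idle ∧ ack)]]) = {1, 2}
2 ∈ Sat(A[(ack ∧ busy) U A[busy U (¬idle ∧ ack)]]) = {1, 2}, so the formula holds at 2.

Yes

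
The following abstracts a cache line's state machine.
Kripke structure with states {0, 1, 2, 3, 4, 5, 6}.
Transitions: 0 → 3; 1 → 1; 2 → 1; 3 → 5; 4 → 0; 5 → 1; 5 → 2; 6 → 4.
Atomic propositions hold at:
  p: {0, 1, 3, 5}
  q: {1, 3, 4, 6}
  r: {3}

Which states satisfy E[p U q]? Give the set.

{0, 1, 3, 4, 5, 6}

E[p U q]: least fixpoint, start Z0 = Sat(q) = {1, 3, 4, 6}, add states in Sat(p) with some successor in Z. Z1 = {0, 1, 3, 4, 5, 6}; fixed.
Sat(E[p U q]) = {0, 1, 3, 4, 5, 6}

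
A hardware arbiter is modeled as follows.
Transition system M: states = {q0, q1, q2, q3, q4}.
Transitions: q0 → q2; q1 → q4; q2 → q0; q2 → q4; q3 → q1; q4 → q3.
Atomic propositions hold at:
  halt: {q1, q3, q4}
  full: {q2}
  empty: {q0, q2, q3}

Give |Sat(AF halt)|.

3

AF halt: least fixpoint, start Z0 = {q1, q3, q4}, add states with every successor in Z. Already a fixed point.
Sat(AF halt) = {q1, q3, q4}
|Sat(AF halt)| = |{q1, q3, q4}| = 3.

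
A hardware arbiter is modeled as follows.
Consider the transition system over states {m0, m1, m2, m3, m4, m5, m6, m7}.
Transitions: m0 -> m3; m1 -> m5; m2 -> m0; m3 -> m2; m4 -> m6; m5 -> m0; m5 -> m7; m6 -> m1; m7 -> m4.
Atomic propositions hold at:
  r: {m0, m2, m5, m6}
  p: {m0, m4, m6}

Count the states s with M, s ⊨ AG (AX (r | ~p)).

3

Sat(~p) = {m1, m2, m3, m5, m7}
Sat(r | ~p) = {m0, m1, m2, m3, m5, m6, m7}
Sat(AX (r | ~p)) = {s : every successor in {m0, m1, m2, m3, m5, m6, m7}} = {m0, m1, m2, m3, m4, m5, m6}
AG (AX (r | ~p)): greatest fixpoint, start Z0 = {m0, m1, m2, m3, m4, m5, m6}, keep only states in Sat with every successor in Z. Z1 = {m0, m1, m2, m3, m4, m6}; Z2 = {m0, m2, m3, m4, m6}; Z3 = {m0, m2, m3, m4}; Z4 = {m0, m2, m3}; fixed.
Sat(AG (AX (r | ~p))) = {m0, m2, m3}
|Sat(AG (AX (r | ~p)))| = |{m0, m2, m3}| = 3.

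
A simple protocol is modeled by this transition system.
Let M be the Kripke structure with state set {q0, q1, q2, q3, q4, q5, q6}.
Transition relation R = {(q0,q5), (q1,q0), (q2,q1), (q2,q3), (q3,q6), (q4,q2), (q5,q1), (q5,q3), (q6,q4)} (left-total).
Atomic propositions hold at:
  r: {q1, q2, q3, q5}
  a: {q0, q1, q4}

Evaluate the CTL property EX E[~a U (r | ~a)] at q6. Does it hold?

Sat(~a) = {q2, q3, q5, q6}
Sat(r | ~a) = {q1, q2, q3, q5, q6}
E[~a U (r | ~a)]: least fixpoint, start Z0 = Sat((r | ~a)) = {q1, q2, q3, q5, q6}, add states in Sat(~a) with some successor in Z. Already a fixed point.
Sat(E[~a U (r | ~a)]) = {q1, q2, q3, q5, q6}
Sat(EX E[~a U (r | ~a)]) = {s : some successor in {q1, q2, q3, q5, q6}} = {q0, q2, q3, q4, q5}
q6 ∉ Sat(EX E[~a U (r | ~a)]) = {q0, q2, q3, q4, q5}, so the formula does not hold at q6.

No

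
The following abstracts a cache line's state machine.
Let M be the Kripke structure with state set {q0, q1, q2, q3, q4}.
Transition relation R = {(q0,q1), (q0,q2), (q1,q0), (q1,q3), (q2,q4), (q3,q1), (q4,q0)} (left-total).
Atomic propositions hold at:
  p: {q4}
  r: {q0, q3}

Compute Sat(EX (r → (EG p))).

EG p: greatest fixpoint, start Z0 = {q4}, keep only states in Sat with some successor in Z. Z1 = ∅; fixed.
Sat(EG p) = ∅
Sat(r → (EG p)) = {q1, q2, q4}
Sat(EX (r → (EG p))) = {s : some successor in {q1, q2, q4}} = {q0, q2, q3}

{q0, q2, q3}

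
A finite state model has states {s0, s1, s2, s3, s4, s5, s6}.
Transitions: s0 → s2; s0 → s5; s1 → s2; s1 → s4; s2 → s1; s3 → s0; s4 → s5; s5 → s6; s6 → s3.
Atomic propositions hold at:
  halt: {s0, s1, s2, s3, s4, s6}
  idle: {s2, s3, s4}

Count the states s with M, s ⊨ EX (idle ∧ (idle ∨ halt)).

3

Sat(idle ∨ halt) = {s0, s1, s2, s3, s4, s6}
Sat(idle ∧ (idle ∨ halt)) = {s2, s3, s4}
Sat(EX (idle ∧ (idle ∨ halt))) = {s : some successor in {s2, s3, s4}} = {s0, s1, s6}
|Sat(EX (idle ∧ (idle ∨ halt)))| = |{s0, s1, s6}| = 3.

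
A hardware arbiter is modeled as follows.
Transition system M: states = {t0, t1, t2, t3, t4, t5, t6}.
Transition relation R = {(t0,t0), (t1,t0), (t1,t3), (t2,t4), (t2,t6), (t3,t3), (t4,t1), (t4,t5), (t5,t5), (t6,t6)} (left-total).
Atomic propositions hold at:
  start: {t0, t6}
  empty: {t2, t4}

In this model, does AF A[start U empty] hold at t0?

No

A[start U empty]: least fixpoint, start Z0 = Sat(empty) = {t2, t4}, add states in Sat(start) with every successor in Z. Already a fixed point.
Sat(A[start U empty]) = {t2, t4}
AF A[start U empty]: least fixpoint, start Z0 = {t2, t4}, add states with every successor in Z. Already a fixed point.
Sat(AF A[start U empty]) = {t2, t4}
t0 ∉ Sat(AF A[start U empty]) = {t2, t4}, so the formula does not hold at t0.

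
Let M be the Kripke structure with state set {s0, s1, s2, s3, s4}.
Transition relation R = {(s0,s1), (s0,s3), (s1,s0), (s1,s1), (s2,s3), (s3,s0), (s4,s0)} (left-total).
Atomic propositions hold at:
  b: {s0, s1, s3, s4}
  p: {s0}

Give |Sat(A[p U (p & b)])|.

1

Sat(p & b) = {s0}
A[p U (p & b)]: least fixpoint, start Z0 = Sat((p & b)) = {s0}, add states in Sat(p) with every successor in Z. Already a fixed point.
Sat(A[p U (p & b)]) = {s0}
|Sat(A[p U (p & b)])| = |{s0}| = 1.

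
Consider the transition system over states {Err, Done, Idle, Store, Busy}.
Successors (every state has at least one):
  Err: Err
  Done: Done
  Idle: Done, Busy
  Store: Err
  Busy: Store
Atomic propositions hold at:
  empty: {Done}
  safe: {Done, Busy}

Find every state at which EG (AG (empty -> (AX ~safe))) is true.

{Err, Store, Busy}

Sat(~safe) = {Err, Idle, Store}
Sat(AX ~safe) = {s : every successor in {Err, Idle, Store}} = {Err, Store, Busy}
Sat(empty -> (AX ~safe)) = {Err, Idle, Store, Busy}
AG (empty -> (AX ~safe)): greatest fixpoint, start Z0 = {Err, Idle, Store, Busy}, keep only states in Sat with every successor in Z. Z1 = {Err, Store, Busy}; fixed.
Sat(AG (empty -> (AX ~safe))) = {Err, Store, Busy}
EG (AG (empty -> (AX ~safe))): greatest fixpoint, start Z0 = {Err, Store, Busy}, keep only states in Sat with some successor in Z. Already a fixed point.
Sat(EG (AG (empty -> (AX ~safe)))) = {Err, Store, Busy}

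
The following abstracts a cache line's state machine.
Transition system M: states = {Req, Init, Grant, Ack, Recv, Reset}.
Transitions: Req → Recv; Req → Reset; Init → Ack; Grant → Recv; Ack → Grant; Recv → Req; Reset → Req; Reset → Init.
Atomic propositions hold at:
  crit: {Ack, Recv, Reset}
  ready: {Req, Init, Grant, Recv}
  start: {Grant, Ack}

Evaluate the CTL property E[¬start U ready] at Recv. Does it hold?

Sat(¬start) = {Req, Init, Recv, Reset}
E[¬start U ready]: least fixpoint, start Z0 = Sat(ready) = {Req, Init, Grant, Recv}, add states in Sat(¬start) with some successor in Z. Z1 = {Req, Init, Grant, Recv, Reset}; fixed.
Sat(E[¬start U ready]) = {Req, Init, Grant, Recv, Reset}
Recv ∈ Sat(E[¬start U ready]) = {Req, Init, Grant, Recv, Reset}, so the formula holds at Recv.

Yes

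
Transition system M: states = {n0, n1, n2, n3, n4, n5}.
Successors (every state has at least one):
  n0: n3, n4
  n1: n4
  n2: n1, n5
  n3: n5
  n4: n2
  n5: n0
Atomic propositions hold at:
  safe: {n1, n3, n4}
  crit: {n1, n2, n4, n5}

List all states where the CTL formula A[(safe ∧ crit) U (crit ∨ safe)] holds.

{n1, n2, n3, n4, n5}

Sat(safe ∧ crit) = {n1, n4}
Sat(crit ∨ safe) = {n1, n2, n3, n4, n5}
A[(safe ∧ crit) U (crit ∨ safe)]: least fixpoint, start Z0 = Sat((crit ∨ safe)) = {n1, n2, n3, n4, n5}, add states in Sat(safe ∧ crit) with every successor in Z. Already a fixed point.
Sat(A[(safe ∧ crit) U (crit ∨ safe)]) = {n1, n2, n3, n4, n5}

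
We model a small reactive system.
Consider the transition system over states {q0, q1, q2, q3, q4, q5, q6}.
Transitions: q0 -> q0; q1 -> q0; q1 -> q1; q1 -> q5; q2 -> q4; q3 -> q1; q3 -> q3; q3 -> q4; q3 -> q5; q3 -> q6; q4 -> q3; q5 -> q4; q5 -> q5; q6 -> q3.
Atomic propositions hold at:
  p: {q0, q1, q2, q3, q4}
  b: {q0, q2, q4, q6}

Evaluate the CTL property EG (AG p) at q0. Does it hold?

AG p: greatest fixpoint, start Z0 = {q0, q1, q2, q3, q4}, keep only states in Sat with every successor in Z. Z1 = {q0, q2, q4}; Z2 = {q0, q2}; Z3 = {q0}; fixed.
Sat(AG p) = {q0}
EG (AG p): greatest fixpoint, start Z0 = {q0}, keep only states in Sat with some successor in Z. Already a fixed point.
Sat(EG (AG p)) = {q0}
q0 ∈ Sat(EG (AG p)) = {q0}, so the formula holds at q0.

Yes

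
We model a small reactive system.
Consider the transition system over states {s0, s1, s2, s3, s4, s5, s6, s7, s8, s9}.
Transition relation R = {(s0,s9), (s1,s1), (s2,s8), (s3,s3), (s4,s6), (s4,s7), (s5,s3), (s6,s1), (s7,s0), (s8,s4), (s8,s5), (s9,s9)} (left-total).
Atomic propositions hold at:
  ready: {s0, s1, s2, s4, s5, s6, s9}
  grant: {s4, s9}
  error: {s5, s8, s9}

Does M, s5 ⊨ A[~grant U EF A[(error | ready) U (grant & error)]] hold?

Sat(~grant) = {s0, s1, s2, s3, s5, s6, s7, s8}
Sat(error | ready) = {s0, s1, s2, s4, s5, s6, s8, s9}
Sat(grant & error) = {s9}
A[(error | ready) U (grant & error)]: least fixpoint, start Z0 = Sat((grant & error)) = {s9}, add states in Sat(error | ready) with every successor in Z. Z1 = {s0, s9}; fixed.
Sat(A[(error | ready) U (grant & error)]) = {s0, s9}
EF A[(error | ready) U (grant & error)]: least fixpoint, start Z0 = {s0, s9}, add states with some successor in Z. Z1 = {s0, s7, s9}; Z2 = {s0, s4, s7, s9}; Z3 = {s0, s4, s7, s8, s9}; Z4 = {s0, s2, s4, s7, s8, s9}; fixed.
Sat(EF A[(error | ready) U (grant & error)]) = {s0, s2, s4, s7, s8, s9}
A[~grant U EF A[(error | ready) U (grant & error)]]: least fixpoint, start Z0 = Sat(EF A[(error | ready) U (grant & error)]) = {s0, s2, s4, s7, s8, s9}, add states in Sat(~grant) with every successor in Z. Already a fixed point.
Sat(A[~grant U EF A[(error | ready) U (grant & error)]]) = {s0, s2, s4, s7, s8, s9}
s5 ∉ Sat(A[~grant U EF A[(error | ready) U (grant & error)]]) = {s0, s2, s4, s7, s8, s9}, so the formula does not hold at s5.

No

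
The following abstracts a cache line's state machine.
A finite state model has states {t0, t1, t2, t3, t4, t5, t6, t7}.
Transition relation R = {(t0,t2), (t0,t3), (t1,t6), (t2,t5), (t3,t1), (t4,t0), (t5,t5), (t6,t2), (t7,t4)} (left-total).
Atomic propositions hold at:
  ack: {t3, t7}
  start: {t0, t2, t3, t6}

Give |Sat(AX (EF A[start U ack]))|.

2

A[start U ack]: least fixpoint, start Z0 = Sat(ack) = {t3, t7}, add states in Sat(start) with every successor in Z. Already a fixed point.
Sat(A[start U ack]) = {t3, t7}
EF A[start U ack]: least fixpoint, start Z0 = {t3, t7}, add states with some successor in Z. Z1 = {t0, t3, t7}; Z2 = {t0, t3, t4, t7}; fixed.
Sat(EF A[start U ack]) = {t0, t3, t4, t7}
Sat(AX (EF A[start U ack])) = {s : every successor in {t0, t3, t4, t7}} = {t4, t7}
|Sat(AX (EF A[start U ack]))| = |{t4, t7}| = 2.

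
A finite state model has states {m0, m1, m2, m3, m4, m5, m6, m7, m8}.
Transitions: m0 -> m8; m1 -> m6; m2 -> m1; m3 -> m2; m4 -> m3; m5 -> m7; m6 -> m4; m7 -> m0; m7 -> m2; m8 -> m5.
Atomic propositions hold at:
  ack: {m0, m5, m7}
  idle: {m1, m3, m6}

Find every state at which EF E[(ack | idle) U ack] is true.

{m0, m5, m7, m8}

Sat(ack | idle) = {m0, m1, m3, m5, m6, m7}
E[(ack | idle) U ack]: least fixpoint, start Z0 = Sat(ack) = {m0, m5, m7}, add states in Sat(ack | idle) with some successor in Z. Already a fixed point.
Sat(E[(ack | idle) U ack]) = {m0, m5, m7}
EF E[(ack | idle) U ack]: least fixpoint, start Z0 = {m0, m5, m7}, add states with some successor in Z. Z1 = {m0, m5, m7, m8}; fixed.
Sat(EF E[(ack | idle) U ack]) = {m0, m5, m7, m8}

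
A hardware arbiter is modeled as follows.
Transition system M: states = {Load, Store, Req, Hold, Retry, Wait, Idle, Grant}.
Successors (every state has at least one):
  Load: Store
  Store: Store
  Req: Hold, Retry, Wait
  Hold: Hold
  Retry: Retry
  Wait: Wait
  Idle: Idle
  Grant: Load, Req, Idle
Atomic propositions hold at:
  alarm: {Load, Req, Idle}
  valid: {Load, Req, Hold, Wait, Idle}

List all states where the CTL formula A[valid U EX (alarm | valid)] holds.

Sat(alarm | valid) = {Load, Req, Hold, Wait, Idle}
Sat(EX (alarm | valid)) = {s : some successor in {Load, Req, Hold, Wait, Idle}} = {Req, Hold, Wait, Idle, Grant}
A[valid U EX (alarm | valid)]: least fixpoint, start Z0 = Sat(EX (alarm | valid)) = {Req, Hold, Wait, Idle, Grant}, add states in Sat(valid) with every successor in Z. Already a fixed point.
Sat(A[valid U EX (alarm | valid)]) = {Req, Hold, Wait, Idle, Grant}

{Req, Hold, Wait, Idle, Grant}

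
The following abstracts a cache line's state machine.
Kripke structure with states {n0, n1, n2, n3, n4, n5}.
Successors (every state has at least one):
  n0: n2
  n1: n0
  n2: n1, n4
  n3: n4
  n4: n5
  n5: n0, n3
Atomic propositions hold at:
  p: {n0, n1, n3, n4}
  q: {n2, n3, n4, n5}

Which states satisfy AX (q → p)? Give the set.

{n1, n2, n3, n5}

Sat(q → p) = {n0, n1, n3, n4}
Sat(AX (q → p)) = {s : every successor in {n0, n1, n3, n4}} = {n1, n2, n3, n5}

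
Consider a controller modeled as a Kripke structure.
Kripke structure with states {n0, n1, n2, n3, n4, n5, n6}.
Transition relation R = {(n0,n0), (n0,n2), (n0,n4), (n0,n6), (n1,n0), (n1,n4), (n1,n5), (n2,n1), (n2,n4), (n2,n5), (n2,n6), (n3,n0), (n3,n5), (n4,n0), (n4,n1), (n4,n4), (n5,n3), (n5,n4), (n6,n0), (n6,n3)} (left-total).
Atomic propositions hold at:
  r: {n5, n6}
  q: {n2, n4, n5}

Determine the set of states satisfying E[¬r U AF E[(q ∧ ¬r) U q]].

{n0, n1, n2, n3, n4, n5}

Sat(¬r) = {n0, n1, n2, n3, n4}
Sat(q ∧ ¬r) = {n2, n4}
E[(q ∧ ¬r) U q]: least fixpoint, start Z0 = Sat(q) = {n2, n4, n5}, add states in Sat(q ∧ ¬r) with some successor in Z. Already a fixed point.
Sat(E[(q ∧ ¬r) U q]) = {n2, n4, n5}
AF E[(q ∧ ¬r) U q]: least fixpoint, start Z0 = {n2, n4, n5}, add states with every successor in Z. Already a fixed point.
Sat(AF E[(q ∧ ¬r) U q]) = {n2, n4, n5}
E[¬r U AF E[(q ∧ ¬r) U q]]: least fixpoint, start Z0 = Sat(AF E[(q ∧ ¬r) U q]) = {n2, n4, n5}, add states in Sat(¬r) with some successor in Z. Z1 = {n0, n1, n2, n3, n4, n5}; fixed.
Sat(E[¬r U AF E[(q ∧ ¬r) U q]]) = {n0, n1, n2, n3, n4, n5}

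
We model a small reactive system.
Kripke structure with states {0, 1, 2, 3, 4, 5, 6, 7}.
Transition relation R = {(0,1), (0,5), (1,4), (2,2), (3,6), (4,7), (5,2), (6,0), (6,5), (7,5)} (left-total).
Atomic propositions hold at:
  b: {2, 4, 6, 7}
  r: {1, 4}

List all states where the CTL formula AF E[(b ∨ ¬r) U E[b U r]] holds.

Sat(¬r) = {0, 2, 3, 5, 6, 7}
Sat(b ∨ ¬r) = {0, 2, 3, 4, 5, 6, 7}
E[b U r]: least fixpoint, start Z0 = Sat(r) = {1, 4}, add states in Sat(b) with some successor in Z. Already a fixed point.
Sat(E[b U r]) = {1, 4}
E[(b ∨ ¬r) U E[b U r]]: least fixpoint, start Z0 = Sat(E[b U r]) = {1, 4}, add states in Sat(b ∨ ¬r) with some successor in Z. Z1 = {0, 1, 4}; Z2 = {0, 1, 4, 6}; Z3 = {0, 1, 3, 4, 6}; fixed.
Sat(E[(b ∨ ¬r) U E[b U r]]) = {0, 1, 3, 4, 6}
AF E[(b ∨ ¬r) U E[b U r]]: least fixpoint, start Z0 = {0, 1, 3, 4, 6}, add states with every successor in Z. Already a fixed point.
Sat(AF E[(b ∨ ¬r) U E[b U r]]) = {0, 1, 3, 4, 6}

{0, 1, 3, 4, 6}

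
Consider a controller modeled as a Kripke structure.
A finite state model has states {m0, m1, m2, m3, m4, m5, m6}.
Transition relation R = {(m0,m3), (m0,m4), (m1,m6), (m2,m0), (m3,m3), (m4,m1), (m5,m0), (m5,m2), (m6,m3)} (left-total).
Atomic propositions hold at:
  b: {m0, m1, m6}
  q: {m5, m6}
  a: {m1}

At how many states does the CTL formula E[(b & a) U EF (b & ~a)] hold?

Sat(b & a) = {m1}
Sat(~a) = {m0, m2, m3, m4, m5, m6}
Sat(b & ~a) = {m0, m6}
EF (b & ~a): least fixpoint, start Z0 = {m0, m6}, add states with some successor in Z. Z1 = {m0, m1, m2, m5, m6}; Z2 = {m0, m1, m2, m4, m5, m6}; fixed.
Sat(EF (b & ~a)) = {m0, m1, m2, m4, m5, m6}
E[(b & a) U EF (b & ~a)]: least fixpoint, start Z0 = Sat(EF (b & ~a)) = {m0, m1, m2, m4, m5, m6}, add states in Sat(b & a) with some successor in Z. Already a fixed point.
Sat(E[(b & a) U EF (b & ~a)]) = {m0, m1, m2, m4, m5, m6}
|Sat(E[(b & a) U EF (b & ~a)])| = |{m0, m1, m2, m4, m5, m6}| = 6.

6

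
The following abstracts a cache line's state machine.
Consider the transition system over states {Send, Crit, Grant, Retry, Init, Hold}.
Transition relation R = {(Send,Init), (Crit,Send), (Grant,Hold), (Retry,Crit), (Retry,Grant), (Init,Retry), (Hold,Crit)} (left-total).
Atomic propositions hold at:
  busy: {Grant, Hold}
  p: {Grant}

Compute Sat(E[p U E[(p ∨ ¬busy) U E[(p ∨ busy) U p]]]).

{Send, Crit, Grant, Retry, Init}

Sat(¬busy) = {Send, Crit, Retry, Init}
Sat(p ∨ ¬busy) = {Send, Crit, Grant, Retry, Init}
Sat(p ∨ busy) = {Grant, Hold}
E[(p ∨ busy) U p]: least fixpoint, start Z0 = Sat(p) = {Grant}, add states in Sat(p ∨ busy) with some successor in Z. Already a fixed point.
Sat(E[(p ∨ busy) U p]) = {Grant}
E[(p ∨ ¬busy) U E[(p ∨ busy) U p]]: least fixpoint, start Z0 = Sat(E[(p ∨ busy) U p]) = {Grant}, add states in Sat(p ∨ ¬busy) with some successor in Z. Z1 = {Grant, Retry}; Z2 = {Grant, Retry, Init}; Z3 = {Send, Grant, Retry, Init}; Z4 = {Send, Crit, Grant, Retry, Init}; fixed.
Sat(E[(p ∨ ¬busy) U E[(p ∨ busy) U p]]) = {Send, Crit, Grant, Retry, Init}
E[p U E[(p ∨ ¬busy) U E[(p ∨ busy) U p]]]: least fixpoint, start Z0 = Sat(E[(p ∨ ¬busy) U E[(p ∨ busy) U p]]) = {Send, Crit, Grant, Retry, Init}, add states in Sat(p) with some successor in Z. Already a fixed point.
Sat(E[p U E[(p ∨ ¬busy) U E[(p ∨ busy) U p]]]) = {Send, Crit, Grant, Retry, Init}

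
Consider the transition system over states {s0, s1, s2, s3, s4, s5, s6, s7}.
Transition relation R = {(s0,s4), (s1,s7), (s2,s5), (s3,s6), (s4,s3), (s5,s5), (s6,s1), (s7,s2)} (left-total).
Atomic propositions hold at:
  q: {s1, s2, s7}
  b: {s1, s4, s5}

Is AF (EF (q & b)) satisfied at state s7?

Sat(q & b) = {s1}
EF (q & b): least fixpoint, start Z0 = {s1}, add states with some successor in Z. Z1 = {s1, s6}; Z2 = {s1, s3, s6}; Z3 = {s1, s3, s4, s6}; Z4 = {s0, s1, s3, s4, s6}; fixed.
Sat(EF (q & b)) = {s0, s1, s3, s4, s6}
AF (EF (q & b)): least fixpoint, start Z0 = {s0, s1, s3, s4, s6}, add states with every successor in Z. Already a fixed point.
Sat(AF (EF (q & b))) = {s0, s1, s3, s4, s6}
s7 ∉ Sat(AF (EF (q & b))) = {s0, s1, s3, s4, s6}, so the formula does not hold at s7.

No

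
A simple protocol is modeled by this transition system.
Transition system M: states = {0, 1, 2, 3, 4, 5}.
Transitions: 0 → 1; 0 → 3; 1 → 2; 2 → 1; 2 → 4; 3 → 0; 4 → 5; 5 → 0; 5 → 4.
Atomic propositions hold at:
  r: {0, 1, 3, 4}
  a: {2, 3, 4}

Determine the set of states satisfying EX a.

{0, 1, 2, 5}

Sat(EX a) = {s : some successor in {2, 3, 4}} = {0, 1, 2, 5}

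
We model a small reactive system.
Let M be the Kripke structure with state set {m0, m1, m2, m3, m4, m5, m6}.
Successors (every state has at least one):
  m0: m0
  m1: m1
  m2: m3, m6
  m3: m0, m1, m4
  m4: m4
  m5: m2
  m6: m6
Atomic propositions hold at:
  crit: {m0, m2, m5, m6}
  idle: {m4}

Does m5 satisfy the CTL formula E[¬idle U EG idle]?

Yes

Sat(¬idle) = {m0, m1, m2, m3, m5, m6}
EG idle: greatest fixpoint, start Z0 = {m4}, keep only states in Sat with some successor in Z. Already a fixed point.
Sat(EG idle) = {m4}
E[¬idle U EG idle]: least fixpoint, start Z0 = Sat(EG idle) = {m4}, add states in Sat(¬idle) with some successor in Z. Z1 = {m3, m4}; Z2 = {m2, m3, m4}; Z3 = {m2, m3, m4, m5}; fixed.
Sat(E[¬idle U EG idle]) = {m2, m3, m4, m5}
m5 ∈ Sat(E[¬idle U EG idle]) = {m2, m3, m4, m5}, so the formula holds at m5.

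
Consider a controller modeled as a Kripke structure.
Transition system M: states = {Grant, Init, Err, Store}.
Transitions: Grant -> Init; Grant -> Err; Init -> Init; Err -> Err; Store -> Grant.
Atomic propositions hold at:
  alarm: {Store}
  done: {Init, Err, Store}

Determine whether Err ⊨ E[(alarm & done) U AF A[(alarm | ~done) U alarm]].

Sat(alarm & done) = {Store}
Sat(~done) = {Grant}
Sat(alarm | ~done) = {Grant, Store}
A[(alarm | ~done) U alarm]: least fixpoint, start Z0 = Sat(alarm) = {Store}, add states in Sat(alarm | ~done) with every successor in Z. Already a fixed point.
Sat(A[(alarm | ~done) U alarm]) = {Store}
AF A[(alarm | ~done) U alarm]: least fixpoint, start Z0 = {Store}, add states with every successor in Z. Already a fixed point.
Sat(AF A[(alarm | ~done) U alarm]) = {Store}
E[(alarm & done) U AF A[(alarm | ~done) U alarm]]: least fixpoint, start Z0 = Sat(AF A[(alarm | ~done) U alarm]) = {Store}, add states in Sat(alarm & done) with some successor in Z. Already a fixed point.
Sat(E[(alarm & done) U AF A[(alarm | ~done) U alarm]]) = {Store}
Err ∉ Sat(E[(alarm & done) U AF A[(alarm | ~done) U alarm]]) = {Store}, so the formula does not hold at Err.

No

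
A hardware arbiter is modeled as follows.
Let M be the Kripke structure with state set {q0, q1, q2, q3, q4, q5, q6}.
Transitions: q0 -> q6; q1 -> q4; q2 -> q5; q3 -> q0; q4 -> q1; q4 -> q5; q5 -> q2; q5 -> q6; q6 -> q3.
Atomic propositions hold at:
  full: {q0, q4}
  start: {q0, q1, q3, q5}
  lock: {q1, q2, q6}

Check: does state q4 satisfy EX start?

Yes

Sat(EX start) = {s : some successor in {q0, q1, q3, q5}} = {q2, q3, q4, q6}
q4 ∈ Sat(EX start) = {q2, q3, q4, q6}, so the formula holds at q4.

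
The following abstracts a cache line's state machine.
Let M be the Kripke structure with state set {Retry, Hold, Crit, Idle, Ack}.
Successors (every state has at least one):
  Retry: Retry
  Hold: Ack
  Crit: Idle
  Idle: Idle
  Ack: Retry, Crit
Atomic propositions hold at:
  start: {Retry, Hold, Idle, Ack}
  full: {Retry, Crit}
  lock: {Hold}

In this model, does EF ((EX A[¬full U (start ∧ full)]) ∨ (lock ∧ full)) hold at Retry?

Yes

Sat(¬full) = {Hold, Idle, Ack}
Sat(start ∧ full) = {Retry}
A[¬full U (start ∧ full)]: least fixpoint, start Z0 = Sat((start ∧ full)) = {Retry}, add states in Sat(¬full) with every successor in Z. Already a fixed point.
Sat(A[¬full U (start ∧ full)]) = {Retry}
Sat(EX A[¬full U (start ∧ full)]) = {s : some successor in {Retry}} = {Retry, Ack}
Sat(lock ∧ full) = ∅
Sat((EX A[¬full U (start ∧ full)]) ∨ (lock ∧ full)) = {Retry, Ack}
EF ((EX A[¬full U (start ∧ full)]) ∨ (lock ∧ full)): least fixpoint, start Z0 = {Retry, Ack}, add states with some successor in Z. Z1 = {Retry, Hold, Ack}; fixed.
Sat(EF ((EX A[¬full U (start ∧ full)]) ∨ (lock ∧ full))) = {Retry, Hold, Ack}
Retry ∈ Sat(EF ((EX A[¬full U (start ∧ full)]) ∨ (lock ∧ full))) = {Retry, Hold, Ack}, so the formula holds at Retry.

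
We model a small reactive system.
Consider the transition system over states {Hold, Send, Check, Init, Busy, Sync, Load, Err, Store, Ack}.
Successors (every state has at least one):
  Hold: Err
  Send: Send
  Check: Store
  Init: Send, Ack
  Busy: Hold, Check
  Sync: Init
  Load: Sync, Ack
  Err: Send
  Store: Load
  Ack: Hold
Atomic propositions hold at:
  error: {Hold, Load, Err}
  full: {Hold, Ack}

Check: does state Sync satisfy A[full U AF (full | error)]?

Sat(full | error) = {Hold, Load, Err, Ack}
AF (full | error): least fixpoint, start Z0 = {Hold, Load, Err, Ack}, add states with every successor in Z. Z1 = {Hold, Load, Err, Store, Ack}; Z2 = {Hold, Check, Load, Err, Store, Ack}; Z3 = {Hold, Check, Busy, Load, Err, Store, Ack}; fixed.
Sat(AF (full | error)) = {Hold, Check, Busy, Load, Err, Store, Ack}
A[full U AF (full | error)]: least fixpoint, start Z0 = Sat(AF (full | error)) = {Hold, Check, Busy, Load, Err, Store, Ack}, add states in Sat(full) with every successor in Z. Already a fixed point.
Sat(A[full U AF (full | error)]) = {Hold, Check, Busy, Load, Err, Store, Ack}
Sync ∉ Sat(A[full U AF (full | error)]) = {Hold, Check, Busy, Load, Err, Store, Ack}, so the formula does not hold at Sync.

No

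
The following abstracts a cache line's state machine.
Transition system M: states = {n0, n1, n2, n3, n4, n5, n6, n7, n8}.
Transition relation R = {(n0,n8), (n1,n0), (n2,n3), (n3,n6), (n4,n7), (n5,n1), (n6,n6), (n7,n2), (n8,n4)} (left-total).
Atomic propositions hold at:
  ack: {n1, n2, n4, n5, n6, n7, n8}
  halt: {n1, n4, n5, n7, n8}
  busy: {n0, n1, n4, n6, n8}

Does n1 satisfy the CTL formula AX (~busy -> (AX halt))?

Yes

Sat(~busy) = {n2, n3, n5, n7}
Sat(AX halt) = {s : every successor in {n1, n4, n5, n7, n8}} = {n0, n4, n5, n8}
Sat(~busy -> (AX halt)) = {n0, n1, n4, n5, n6, n8}
Sat(AX (~busy -> (AX halt))) = {s : every successor in {n0, n1, n4, n5, n6, n8}} = {n0, n1, n3, n5, n6, n8}
n1 ∈ Sat(AX (~busy -> (AX halt))) = {n0, n1, n3, n5, n6, n8}, so the formula holds at n1.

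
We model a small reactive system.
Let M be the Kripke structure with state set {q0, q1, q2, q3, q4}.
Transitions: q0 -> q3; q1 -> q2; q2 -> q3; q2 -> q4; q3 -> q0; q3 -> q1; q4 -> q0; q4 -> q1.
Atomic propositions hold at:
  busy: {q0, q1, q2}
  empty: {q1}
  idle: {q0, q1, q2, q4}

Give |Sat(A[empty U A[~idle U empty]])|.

1

Sat(~idle) = {q3}
A[~idle U empty]: least fixpoint, start Z0 = Sat(empty) = {q1}, add states in Sat(~idle) with every successor in Z. Already a fixed point.
Sat(A[~idle U empty]) = {q1}
A[empty U A[~idle U empty]]: least fixpoint, start Z0 = Sat(A[~idle U empty]) = {q1}, add states in Sat(empty) with every successor in Z. Already a fixed point.
Sat(A[empty U A[~idle U empty]]) = {q1}
|Sat(A[empty U A[~idle U empty]])| = |{q1}| = 1.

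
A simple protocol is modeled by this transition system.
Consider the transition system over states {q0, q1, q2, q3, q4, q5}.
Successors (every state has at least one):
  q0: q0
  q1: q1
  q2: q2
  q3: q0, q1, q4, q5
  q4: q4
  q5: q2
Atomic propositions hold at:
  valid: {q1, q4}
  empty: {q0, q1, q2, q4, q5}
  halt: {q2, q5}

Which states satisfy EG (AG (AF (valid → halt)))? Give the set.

Sat(valid → halt) = {q0, q2, q3, q5}
AF (valid → halt): least fixpoint, start Z0 = {q0, q2, q3, q5}, add states with every successor in Z. Already a fixed point.
Sat(AF (valid → halt)) = {q0, q2, q3, q5}
AG (AF (valid → halt)): greatest fixpoint, start Z0 = {q0, q2, q3, q5}, keep only states in Sat with every successor in Z. Z1 = {q0, q2, q5}; fixed.
Sat(AG (AF (valid → halt))) = {q0, q2, q5}
EG (AG (AF (valid → halt))): greatest fixpoint, start Z0 = {q0, q2, q5}, keep only states in Sat with some successor in Z. Already a fixed point.
Sat(EG (AG (AF (valid → halt)))) = {q0, q2, q5}

{q0, q2, q5}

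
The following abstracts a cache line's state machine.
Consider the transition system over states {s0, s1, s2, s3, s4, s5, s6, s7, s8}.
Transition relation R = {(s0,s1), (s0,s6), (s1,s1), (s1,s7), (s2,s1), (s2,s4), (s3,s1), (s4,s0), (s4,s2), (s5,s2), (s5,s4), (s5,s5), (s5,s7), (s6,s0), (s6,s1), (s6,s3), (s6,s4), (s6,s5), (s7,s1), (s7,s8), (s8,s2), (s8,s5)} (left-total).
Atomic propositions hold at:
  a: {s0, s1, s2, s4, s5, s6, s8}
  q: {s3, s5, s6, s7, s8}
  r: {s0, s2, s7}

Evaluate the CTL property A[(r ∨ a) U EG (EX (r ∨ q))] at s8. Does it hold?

Yes

Sat(r ∨ a) = {s0, s1, s2, s4, s5, s6, s7, s8}
Sat(r ∨ q) = {s0, s2, s3, s5, s6, s7, s8}
Sat(EX (r ∨ q)) = {s : some successor in {s0, s2, s3, s5, s6, s7, s8}} = {s0, s1, s4, s5, s6, s7, s8}
EG (EX (r ∨ q)): greatest fixpoint, start Z0 = {s0, s1, s4, s5, s6, s7, s8}, keep only states in Sat with some successor in Z. Already a fixed point.
Sat(EG (EX (r ∨ q))) = {s0, s1, s4, s5, s6, s7, s8}
A[(r ∨ a) U EG (EX (r ∨ q))]: least fixpoint, start Z0 = Sat(EG (EX (r ∨ q))) = {s0, s1, s4, s5, s6, s7, s8}, add states in Sat(r ∨ a) with every successor in Z. Z1 = {s0, s1, s2, s4, s5, s6, s7, s8}; fixed.
Sat(A[(r ∨ a) U EG (EX (r ∨ q))]) = {s0, s1, s2, s4, s5, s6, s7, s8}
s8 ∈ Sat(A[(r ∨ a) U EG (EX (r ∨ q))]) = {s0, s1, s2, s4, s5, s6, s7, s8}, so the formula holds at s8.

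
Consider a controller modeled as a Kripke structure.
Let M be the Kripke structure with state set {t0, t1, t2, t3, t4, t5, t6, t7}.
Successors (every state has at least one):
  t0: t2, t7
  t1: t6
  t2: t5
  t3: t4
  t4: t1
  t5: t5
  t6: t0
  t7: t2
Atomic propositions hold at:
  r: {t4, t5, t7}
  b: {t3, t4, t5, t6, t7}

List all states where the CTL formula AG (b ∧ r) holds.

Sat(b ∧ r) = {t4, t5, t7}
AG (b ∧ r): greatest fixpoint, start Z0 = {t4, t5, t7}, keep only states in Sat with every successor in Z. Z1 = {t5}; fixed.
Sat(AG (b ∧ r)) = {t5}

{t5}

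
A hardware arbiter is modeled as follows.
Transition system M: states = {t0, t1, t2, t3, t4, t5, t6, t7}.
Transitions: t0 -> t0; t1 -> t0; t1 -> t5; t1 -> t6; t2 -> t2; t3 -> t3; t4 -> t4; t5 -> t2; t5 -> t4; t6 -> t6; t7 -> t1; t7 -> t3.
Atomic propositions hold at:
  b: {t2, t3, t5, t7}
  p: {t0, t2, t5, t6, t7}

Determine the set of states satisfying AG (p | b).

{t0, t2, t3, t6}

Sat(p | b) = {t0, t2, t3, t5, t6, t7}
AG (p | b): greatest fixpoint, start Z0 = {t0, t2, t3, t5, t6, t7}, keep only states in Sat with every successor in Z. Z1 = {t0, t2, t3, t6}; fixed.
Sat(AG (p | b)) = {t0, t2, t3, t6}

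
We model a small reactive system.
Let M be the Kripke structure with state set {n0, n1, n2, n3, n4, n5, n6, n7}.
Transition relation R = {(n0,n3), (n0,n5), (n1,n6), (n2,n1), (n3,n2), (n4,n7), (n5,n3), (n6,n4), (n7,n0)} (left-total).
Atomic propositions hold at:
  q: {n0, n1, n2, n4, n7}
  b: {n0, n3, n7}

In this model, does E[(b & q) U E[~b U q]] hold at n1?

Sat(b & q) = {n0, n7}
Sat(~b) = {n1, n2, n4, n5, n6}
E[~b U q]: least fixpoint, start Z0 = Sat(q) = {n0, n1, n2, n4, n7}, add states in Sat(~b) with some successor in Z. Z1 = {n0, n1, n2, n4, n6, n7}; fixed.
Sat(E[~b U q]) = {n0, n1, n2, n4, n6, n7}
E[(b & q) U E[~b U q]]: least fixpoint, start Z0 = Sat(E[~b U q]) = {n0, n1, n2, n4, n6, n7}, add states in Sat(b & q) with some successor in Z. Already a fixed point.
Sat(E[(b & q) U E[~b U q]]) = {n0, n1, n2, n4, n6, n7}
n1 ∈ Sat(E[(b & q) U E[~b U q]]) = {n0, n1, n2, n4, n6, n7}, so the formula holds at n1.

Yes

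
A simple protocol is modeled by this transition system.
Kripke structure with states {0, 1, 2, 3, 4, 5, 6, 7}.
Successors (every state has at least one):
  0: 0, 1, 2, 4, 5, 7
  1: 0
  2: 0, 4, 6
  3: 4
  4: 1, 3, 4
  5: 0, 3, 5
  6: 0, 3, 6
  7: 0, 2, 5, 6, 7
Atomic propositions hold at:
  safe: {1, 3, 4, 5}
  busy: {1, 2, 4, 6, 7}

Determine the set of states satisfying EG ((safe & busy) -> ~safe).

Sat(safe & busy) = {1, 4}
Sat(~safe) = {0, 2, 6, 7}
Sat((safe & busy) -> ~safe) = {0, 2, 3, 5, 6, 7}
EG ((safe & busy) -> ~safe): greatest fixpoint, start Z0 = {0, 2, 3, 5, 6, 7}, keep only states in Sat with some successor in Z. Z1 = {0, 2, 5, 6, 7}; fixed.
Sat(EG ((safe & busy) -> ~safe)) = {0, 2, 5, 6, 7}

{0, 2, 5, 6, 7}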